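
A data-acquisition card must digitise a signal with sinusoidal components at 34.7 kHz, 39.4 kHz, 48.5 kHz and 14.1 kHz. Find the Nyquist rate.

Highest-frequency component: 48.5 kHz.
Nyquist rate = 2 × 48.5 kHz = 97 kHz.

97 kHz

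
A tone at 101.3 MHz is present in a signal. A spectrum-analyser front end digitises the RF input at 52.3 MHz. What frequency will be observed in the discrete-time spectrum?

3.3 MHz

101.3 MHz mod fs = 49 MHz.
49 MHz > fs/2 = 26.15 MHz, folds to fs − 49 MHz = 3.3 MHz.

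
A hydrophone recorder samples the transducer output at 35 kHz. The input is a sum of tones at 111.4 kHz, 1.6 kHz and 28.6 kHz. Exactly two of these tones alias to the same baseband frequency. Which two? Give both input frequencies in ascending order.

fs/2 = 17.5 kHz.
111.4 kHz mod fs = 6.4 kHz.
6.4 kHz ≤ fs/2 = 17.5 kHz, appears at 6.4 kHz.
1.6 kHz ≤ fs/2 = 17.5 kHz, passes unchanged.
28.6 kHz > fs/2 = 17.5 kHz, folds to fs − 28.6 kHz = 6.4 kHz.
28.6 kHz and 111.4 kHz both map to 6.4 kHz.

28.6 kHz, 111.4 kHz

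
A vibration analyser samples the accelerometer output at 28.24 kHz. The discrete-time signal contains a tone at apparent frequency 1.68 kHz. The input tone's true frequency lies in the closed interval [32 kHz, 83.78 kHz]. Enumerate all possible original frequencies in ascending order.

54.8 kHz, 58.16 kHz, 83.04 kHz

Frequencies that alias to 1.68 kHz are k·fs ± 1.68 kHz for integer k ≥ 0.
k=0: 1.68 kHz.
k=1: 26.56 kHz, 29.92 kHz.
k=2: 54.8 kHz, 58.16 kHz.
k=3: 83.04 kHz, 86.4 kHz.
k=4: 111.28 kHz, 114.64 kHz.
Within [32 kHz, 83.78 kHz]: 54.8 kHz, 58.16 kHz, 83.04 kHz.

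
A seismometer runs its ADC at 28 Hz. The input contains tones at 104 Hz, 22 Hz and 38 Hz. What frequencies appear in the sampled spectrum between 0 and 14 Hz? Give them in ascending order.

fs/2 = 14 Hz.
104 Hz mod fs = 20 Hz.
20 Hz > fs/2 = 14 Hz, folds to fs − 20 Hz = 8 Hz.
22 Hz > fs/2 = 14 Hz, folds to fs − 22 Hz = 6 Hz.
38 Hz mod fs = 10 Hz.
10 Hz ≤ fs/2 = 14 Hz, appears at 10 Hz.
Distinct values: {6 Hz, 8 Hz, 10 Hz}.

6 Hz, 8 Hz, 10 Hz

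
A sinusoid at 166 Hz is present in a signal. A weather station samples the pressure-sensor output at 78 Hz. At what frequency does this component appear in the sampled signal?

10 Hz

166 Hz mod fs = 10 Hz.
10 Hz ≤ fs/2 = 39 Hz, appears at 10 Hz.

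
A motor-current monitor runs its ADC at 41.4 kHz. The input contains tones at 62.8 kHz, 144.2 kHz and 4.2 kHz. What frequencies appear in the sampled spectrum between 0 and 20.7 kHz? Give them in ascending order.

fs/2 = 20.7 kHz.
62.8 kHz mod fs = 21.4 kHz.
21.4 kHz > fs/2 = 20.7 kHz, folds to fs − 21.4 kHz = 20 kHz.
144.2 kHz mod fs = 20 kHz.
20 kHz ≤ fs/2 = 20.7 kHz, appears at 20 kHz.
4.2 kHz ≤ fs/2 = 20.7 kHz, passes unchanged.
Distinct values: {4.2 kHz, 20 kHz}.

4.2 kHz, 20 kHz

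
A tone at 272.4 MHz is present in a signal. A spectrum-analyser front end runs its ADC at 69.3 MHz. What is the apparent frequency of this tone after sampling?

272.4 MHz mod fs = 64.5 MHz.
64.5 MHz > fs/2 = 34.65 MHz, folds to fs − 64.5 MHz = 4.8 MHz.

4.8 MHz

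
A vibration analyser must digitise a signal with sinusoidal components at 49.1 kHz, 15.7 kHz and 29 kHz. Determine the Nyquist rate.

98.2 kHz

Highest-frequency component: 49.1 kHz.
Nyquist rate = 2 × 49.1 kHz = 98.2 kHz.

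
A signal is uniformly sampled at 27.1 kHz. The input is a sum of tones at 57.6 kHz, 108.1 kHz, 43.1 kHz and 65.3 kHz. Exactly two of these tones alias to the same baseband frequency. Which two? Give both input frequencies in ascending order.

fs/2 = 13.55 kHz.
57.6 kHz mod fs = 3.4 kHz.
3.4 kHz ≤ fs/2 = 13.55 kHz, appears at 3.4 kHz.
108.1 kHz mod fs = 26.8 kHz.
26.8 kHz > fs/2 = 13.55 kHz, folds to fs − 26.8 kHz = 0.3 kHz.
43.1 kHz mod fs = 16 kHz.
16 kHz > fs/2 = 13.55 kHz, folds to fs − 16 kHz = 11.1 kHz.
65.3 kHz mod fs = 11.1 kHz.
11.1 kHz ≤ fs/2 = 13.55 kHz, appears at 11.1 kHz.
43.1 kHz and 65.3 kHz both map to 11.1 kHz.

43.1 kHz, 65.3 kHz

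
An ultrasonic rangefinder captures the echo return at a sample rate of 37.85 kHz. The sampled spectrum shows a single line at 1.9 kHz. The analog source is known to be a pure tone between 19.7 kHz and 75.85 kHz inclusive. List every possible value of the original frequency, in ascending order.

Frequencies that alias to 1.9 kHz are k·fs ± 1.9 kHz for integer k ≥ 0.
k=0: 1.9 kHz.
k=1: 35.95 kHz, 39.75 kHz.
k=2: 73.8 kHz, 77.6 kHz.
k=3: 111.65 kHz, 115.45 kHz.
Within [19.7 kHz, 75.85 kHz]: 35.95 kHz, 39.75 kHz, 73.8 kHz.

35.95 kHz, 39.75 kHz, 73.8 kHz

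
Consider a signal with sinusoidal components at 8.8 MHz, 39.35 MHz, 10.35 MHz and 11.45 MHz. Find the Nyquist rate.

Highest-frequency component: 39.35 MHz.
Nyquist rate = 2 × 39.35 MHz = 78.7 MHz.

78.7 MHz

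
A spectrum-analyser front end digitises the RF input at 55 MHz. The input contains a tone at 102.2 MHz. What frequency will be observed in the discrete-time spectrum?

102.2 MHz mod fs = 47.2 MHz.
47.2 MHz > fs/2 = 27.5 MHz, folds to fs − 47.2 MHz = 7.8 MHz.

7.8 MHz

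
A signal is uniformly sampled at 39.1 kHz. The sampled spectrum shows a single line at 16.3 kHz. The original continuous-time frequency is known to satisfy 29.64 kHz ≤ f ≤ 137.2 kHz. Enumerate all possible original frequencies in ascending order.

Frequencies that alias to 16.3 kHz are k·fs ± 16.3 kHz for integer k ≥ 0.
k=0: 16.3 kHz.
k=1: 22.8 kHz, 55.4 kHz.
k=2: 61.9 kHz, 94.5 kHz.
k=3: 101 kHz, 133.6 kHz.
k=4: 140.1 kHz, 172.7 kHz.
Within [29.64 kHz, 137.2 kHz]: 55.4 kHz, 61.9 kHz, 94.5 kHz, 101 kHz, 133.6 kHz.

55.4 kHz, 61.9 kHz, 94.5 kHz, 101 kHz, 133.6 kHz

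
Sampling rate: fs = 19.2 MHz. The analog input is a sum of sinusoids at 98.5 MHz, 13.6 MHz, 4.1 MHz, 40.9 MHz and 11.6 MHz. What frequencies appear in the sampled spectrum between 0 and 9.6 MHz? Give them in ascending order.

fs/2 = 9.6 MHz.
98.5 MHz mod fs = 2.5 MHz.
2.5 MHz ≤ fs/2 = 9.6 MHz, appears at 2.5 MHz.
13.6 MHz > fs/2 = 9.6 MHz, folds to fs − 13.6 MHz = 5.6 MHz.
4.1 MHz ≤ fs/2 = 9.6 MHz, passes unchanged.
40.9 MHz mod fs = 2.5 MHz.
2.5 MHz ≤ fs/2 = 9.6 MHz, appears at 2.5 MHz.
11.6 MHz > fs/2 = 9.6 MHz, folds to fs − 11.6 MHz = 7.6 MHz.
Distinct values: {2.5 MHz, 4.1 MHz, 5.6 MHz, 7.6 MHz}.

2.5 MHz, 4.1 MHz, 5.6 MHz, 7.6 MHz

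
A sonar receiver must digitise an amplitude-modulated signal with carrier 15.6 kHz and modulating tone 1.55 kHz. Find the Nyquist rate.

AM sidebands sit at fc ± fm = 14.05 kHz and 17.15 kHz.
Highest-frequency component: 17.15 kHz.
Nyquist rate = 2 × 17.15 kHz = 34.3 kHz.

34.3 kHz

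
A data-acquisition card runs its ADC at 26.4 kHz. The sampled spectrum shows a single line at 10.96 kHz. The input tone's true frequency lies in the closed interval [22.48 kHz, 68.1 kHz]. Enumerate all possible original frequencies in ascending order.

37.36 kHz, 41.84 kHz, 63.76 kHz

Frequencies that alias to 10.96 kHz are k·fs ± 10.96 kHz for integer k ≥ 0.
k=0: 10.96 kHz.
k=1: 15.44 kHz, 37.36 kHz.
k=2: 41.84 kHz, 63.76 kHz.
k=3: 68.24 kHz, 90.16 kHz.
Within [22.48 kHz, 68.1 kHz]: 37.36 kHz, 41.84 kHz, 63.76 kHz.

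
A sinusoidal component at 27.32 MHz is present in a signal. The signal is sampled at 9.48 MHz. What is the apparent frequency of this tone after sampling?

1.12 MHz

27.32 MHz mod fs = 8.36 MHz.
8.36 MHz > fs/2 = 4.74 MHz, folds to fs − 8.36 MHz = 1.12 MHz.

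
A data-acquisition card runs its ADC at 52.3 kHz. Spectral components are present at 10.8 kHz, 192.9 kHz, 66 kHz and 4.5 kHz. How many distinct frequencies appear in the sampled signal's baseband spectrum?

4

fs/2 = 26.15 kHz.
10.8 kHz ≤ fs/2 = 26.15 kHz, passes unchanged.
192.9 kHz mod fs = 36 kHz.
36 kHz > fs/2 = 26.15 kHz, folds to fs − 36 kHz = 16.3 kHz.
66 kHz mod fs = 13.7 kHz.
13.7 kHz ≤ fs/2 = 26.15 kHz, appears at 13.7 kHz.
4.5 kHz ≤ fs/2 = 26.15 kHz, passes unchanged.
Distinct values: {4.5 kHz, 10.8 kHz, 13.7 kHz, 16.3 kHz} → 4.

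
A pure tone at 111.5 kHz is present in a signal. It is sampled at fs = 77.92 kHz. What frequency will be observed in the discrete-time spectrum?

111.5 kHz mod fs = 33.58 kHz.
33.58 kHz ≤ fs/2 = 38.96 kHz, appears at 33.58 kHz.

33.58 kHz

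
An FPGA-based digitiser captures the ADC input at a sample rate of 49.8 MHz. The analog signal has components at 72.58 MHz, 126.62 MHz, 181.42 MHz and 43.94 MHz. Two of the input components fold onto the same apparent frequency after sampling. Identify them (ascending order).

fs/2 = 24.9 MHz.
72.58 MHz mod fs = 22.78 MHz.
22.78 MHz ≤ fs/2 = 24.9 MHz, appears at 22.78 MHz.
126.62 MHz mod fs = 27.02 MHz.
27.02 MHz > fs/2 = 24.9 MHz, folds to fs − 27.02 MHz = 22.78 MHz.
181.42 MHz mod fs = 32.02 MHz.
32.02 MHz > fs/2 = 24.9 MHz, folds to fs − 32.02 MHz = 17.78 MHz.
43.94 MHz > fs/2 = 24.9 MHz, folds to fs − 43.94 MHz = 5.86 MHz.
72.58 MHz and 126.62 MHz both map to 22.78 MHz.

72.58 MHz, 126.62 MHz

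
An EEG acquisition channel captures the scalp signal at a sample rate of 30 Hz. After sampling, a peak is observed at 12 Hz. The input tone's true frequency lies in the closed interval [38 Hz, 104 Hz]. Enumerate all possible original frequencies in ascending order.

Frequencies that alias to 12 Hz are k·fs ± 12 Hz for integer k ≥ 0.
k=0: 12 Hz.
k=1: 18 Hz, 42 Hz.
k=2: 48 Hz, 72 Hz.
k=3: 78 Hz, 102 Hz.
k=4: 108 Hz, 132 Hz.
Within [38 Hz, 104 Hz]: 42 Hz, 48 Hz, 72 Hz, 78 Hz, 102 Hz.

42 Hz, 48 Hz, 72 Hz, 78 Hz, 102 Hz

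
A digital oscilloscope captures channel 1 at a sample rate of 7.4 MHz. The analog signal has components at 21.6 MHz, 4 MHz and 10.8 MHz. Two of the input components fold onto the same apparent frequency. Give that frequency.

fs/2 = 3.7 MHz.
21.6 MHz mod fs = 6.8 MHz.
6.8 MHz > fs/2 = 3.7 MHz, folds to fs − 6.8 MHz = 0.6 MHz.
4 MHz > fs/2 = 3.7 MHz, folds to fs − 4 MHz = 3.4 MHz.
10.8 MHz mod fs = 3.4 MHz.
3.4 MHz ≤ fs/2 = 3.7 MHz, appears at 3.4 MHz.
4 MHz and 10.8 MHz both map to 3.4 MHz.

3.4 MHz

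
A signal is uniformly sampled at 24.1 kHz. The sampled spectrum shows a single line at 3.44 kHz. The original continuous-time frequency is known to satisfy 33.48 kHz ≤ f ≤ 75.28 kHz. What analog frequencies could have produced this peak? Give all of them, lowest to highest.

Frequencies that alias to 3.44 kHz are k·fs ± 3.44 kHz for integer k ≥ 0.
k=0: 3.44 kHz.
k=1: 20.66 kHz, 27.54 kHz.
k=2: 44.76 kHz, 51.64 kHz.
k=3: 68.86 kHz, 75.74 kHz.
k=4: 92.96 kHz, 99.84 kHz.
Within [33.48 kHz, 75.28 kHz]: 44.76 kHz, 51.64 kHz, 68.86 kHz.

44.76 kHz, 51.64 kHz, 68.86 kHz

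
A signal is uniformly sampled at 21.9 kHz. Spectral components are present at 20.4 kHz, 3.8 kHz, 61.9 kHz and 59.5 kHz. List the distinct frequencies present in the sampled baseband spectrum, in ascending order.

fs/2 = 10.95 kHz.
20.4 kHz > fs/2 = 10.95 kHz, folds to fs − 20.4 kHz = 1.5 kHz.
3.8 kHz ≤ fs/2 = 10.95 kHz, passes unchanged.
61.9 kHz mod fs = 18.1 kHz.
18.1 kHz > fs/2 = 10.95 kHz, folds to fs − 18.1 kHz = 3.8 kHz.
59.5 kHz mod fs = 15.7 kHz.
15.7 kHz > fs/2 = 10.95 kHz, folds to fs − 15.7 kHz = 6.2 kHz.
Distinct values: {1.5 kHz, 3.8 kHz, 6.2 kHz}.

1.5 kHz, 3.8 kHz, 6.2 kHz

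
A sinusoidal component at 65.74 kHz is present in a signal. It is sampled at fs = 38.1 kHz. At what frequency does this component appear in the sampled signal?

65.74 kHz mod fs = 27.64 kHz.
27.64 kHz > fs/2 = 19.05 kHz, folds to fs − 27.64 kHz = 10.46 kHz.

10.46 kHz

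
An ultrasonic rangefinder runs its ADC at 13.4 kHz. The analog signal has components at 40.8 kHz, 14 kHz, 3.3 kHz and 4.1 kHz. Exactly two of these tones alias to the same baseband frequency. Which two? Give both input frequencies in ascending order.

fs/2 = 6.7 kHz.
40.8 kHz mod fs = 0.6 kHz.
0.6 kHz ≤ fs/2 = 6.7 kHz, appears at 0.6 kHz.
14 kHz mod fs = 0.6 kHz.
0.6 kHz ≤ fs/2 = 6.7 kHz, appears at 0.6 kHz.
3.3 kHz ≤ fs/2 = 6.7 kHz, passes unchanged.
4.1 kHz ≤ fs/2 = 6.7 kHz, passes unchanged.
14 kHz and 40.8 kHz both map to 0.6 kHz.

14 kHz, 40.8 kHz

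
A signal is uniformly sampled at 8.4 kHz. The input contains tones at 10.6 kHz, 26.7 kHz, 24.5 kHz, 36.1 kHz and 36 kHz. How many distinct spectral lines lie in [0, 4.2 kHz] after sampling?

fs/2 = 4.2 kHz.
10.6 kHz mod fs = 2.2 kHz.
2.2 kHz ≤ fs/2 = 4.2 kHz, appears at 2.2 kHz.
26.7 kHz mod fs = 1.5 kHz.
1.5 kHz ≤ fs/2 = 4.2 kHz, appears at 1.5 kHz.
24.5 kHz mod fs = 7.7 kHz.
7.7 kHz > fs/2 = 4.2 kHz, folds to fs − 7.7 kHz = 0.7 kHz.
36.1 kHz mod fs = 2.5 kHz.
2.5 kHz ≤ fs/2 = 4.2 kHz, appears at 2.5 kHz.
36 kHz mod fs = 2.4 kHz.
2.4 kHz ≤ fs/2 = 4.2 kHz, appears at 2.4 kHz.
Distinct values: {0.7 kHz, 1.5 kHz, 2.2 kHz, 2.4 kHz, 2.5 kHz} → 5.

5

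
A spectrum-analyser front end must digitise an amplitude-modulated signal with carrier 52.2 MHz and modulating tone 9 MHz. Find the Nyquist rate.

122.4 MHz

AM sidebands sit at fc ± fm = 43.2 MHz and 61.2 MHz.
Highest-frequency component: 61.2 MHz.
Nyquist rate = 2 × 61.2 MHz = 122.4 MHz.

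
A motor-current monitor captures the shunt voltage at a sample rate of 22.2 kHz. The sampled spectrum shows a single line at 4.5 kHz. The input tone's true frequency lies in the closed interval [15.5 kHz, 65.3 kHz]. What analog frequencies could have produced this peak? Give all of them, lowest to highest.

17.7 kHz, 26.7 kHz, 39.9 kHz, 48.9 kHz, 62.1 kHz

Frequencies that alias to 4.5 kHz are k·fs ± 4.5 kHz for integer k ≥ 0.
k=0: 4.5 kHz.
k=1: 17.7 kHz, 26.7 kHz.
k=2: 39.9 kHz, 48.9 kHz.
k=3: 62.1 kHz, 71.1 kHz.
k=4: 84.3 kHz, 93.3 kHz.
Within [15.5 kHz, 65.3 kHz]: 17.7 kHz, 26.7 kHz, 39.9 kHz, 48.9 kHz, 62.1 kHz.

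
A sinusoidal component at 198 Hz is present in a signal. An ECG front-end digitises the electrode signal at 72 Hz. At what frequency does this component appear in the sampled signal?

18 Hz

198 Hz mod fs = 54 Hz.
54 Hz > fs/2 = 36 Hz, folds to fs − 54 Hz = 18 Hz.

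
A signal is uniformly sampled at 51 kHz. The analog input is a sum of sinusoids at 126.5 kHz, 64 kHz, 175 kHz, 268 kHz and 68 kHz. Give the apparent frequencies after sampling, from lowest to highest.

fs/2 = 25.5 kHz.
126.5 kHz mod fs = 24.5 kHz.
24.5 kHz ≤ fs/2 = 25.5 kHz, appears at 24.5 kHz.
64 kHz mod fs = 13 kHz.
13 kHz ≤ fs/2 = 25.5 kHz, appears at 13 kHz.
175 kHz mod fs = 22 kHz.
22 kHz ≤ fs/2 = 25.5 kHz, appears at 22 kHz.
268 kHz mod fs = 13 kHz.
13 kHz ≤ fs/2 = 25.5 kHz, appears at 13 kHz.
68 kHz mod fs = 17 kHz.
17 kHz ≤ fs/2 = 25.5 kHz, appears at 17 kHz.
Distinct values: {13 kHz, 17 kHz, 22 kHz, 24.5 kHz}.

13 kHz, 17 kHz, 22 kHz, 24.5 kHz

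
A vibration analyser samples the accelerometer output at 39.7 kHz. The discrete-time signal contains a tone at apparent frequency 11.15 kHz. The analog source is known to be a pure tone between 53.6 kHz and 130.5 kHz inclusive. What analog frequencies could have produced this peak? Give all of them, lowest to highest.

Frequencies that alias to 11.15 kHz are k·fs ± 11.15 kHz for integer k ≥ 0.
k=0: 11.15 kHz.
k=1: 28.55 kHz, 50.85 kHz.
k=2: 68.25 kHz, 90.55 kHz.
k=3: 107.95 kHz, 130.25 kHz.
k=4: 147.65 kHz, 169.95 kHz.
Within [53.6 kHz, 130.5 kHz]: 68.25 kHz, 90.55 kHz, 107.95 kHz, 130.25 kHz.

68.25 kHz, 90.55 kHz, 107.95 kHz, 130.25 kHz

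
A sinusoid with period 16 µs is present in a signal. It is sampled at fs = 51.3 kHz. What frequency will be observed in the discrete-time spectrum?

T = 16 µs → f = 1/T = 62.5 kHz.
62.5 kHz mod fs = 11.2 kHz.
11.2 kHz ≤ fs/2 = 25.65 kHz, appears at 11.2 kHz.

11.2 kHz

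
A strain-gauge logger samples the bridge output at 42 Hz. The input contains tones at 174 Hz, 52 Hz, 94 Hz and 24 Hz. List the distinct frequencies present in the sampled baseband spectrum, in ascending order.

6 Hz, 10 Hz, 18 Hz

fs/2 = 21 Hz.
174 Hz mod fs = 6 Hz.
6 Hz ≤ fs/2 = 21 Hz, appears at 6 Hz.
52 Hz mod fs = 10 Hz.
10 Hz ≤ fs/2 = 21 Hz, appears at 10 Hz.
94 Hz mod fs = 10 Hz.
10 Hz ≤ fs/2 = 21 Hz, appears at 10 Hz.
24 Hz > fs/2 = 21 Hz, folds to fs − 24 Hz = 18 Hz.
Distinct values: {6 Hz, 10 Hz, 18 Hz}.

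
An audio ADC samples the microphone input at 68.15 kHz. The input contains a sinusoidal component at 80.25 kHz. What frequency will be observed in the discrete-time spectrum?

12.1 kHz

80.25 kHz mod fs = 12.1 kHz.
12.1 kHz ≤ fs/2 = 34.075 kHz, appears at 12.1 kHz.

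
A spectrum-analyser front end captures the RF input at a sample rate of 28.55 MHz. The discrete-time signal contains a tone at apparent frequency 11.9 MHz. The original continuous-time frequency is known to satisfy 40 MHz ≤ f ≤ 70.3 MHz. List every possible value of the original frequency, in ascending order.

Frequencies that alias to 11.9 MHz are k·fs ± 11.9 MHz for integer k ≥ 0.
k=0: 11.9 MHz.
k=1: 16.65 MHz, 40.45 MHz.
k=2: 45.2 MHz, 69 MHz.
k=3: 73.75 MHz, 97.55 MHz.
Within [40 MHz, 70.3 MHz]: 40.45 MHz, 45.2 MHz, 69 MHz.

40.45 MHz, 45.2 MHz, 69 MHz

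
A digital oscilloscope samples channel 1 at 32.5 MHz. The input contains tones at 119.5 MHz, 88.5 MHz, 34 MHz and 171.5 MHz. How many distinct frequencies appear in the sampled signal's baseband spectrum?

3

fs/2 = 16.25 MHz.
119.5 MHz mod fs = 22 MHz.
22 MHz > fs/2 = 16.25 MHz, folds to fs − 22 MHz = 10.5 MHz.
88.5 MHz mod fs = 23.5 MHz.
23.5 MHz > fs/2 = 16.25 MHz, folds to fs − 23.5 MHz = 9 MHz.
34 MHz mod fs = 1.5 MHz.
1.5 MHz ≤ fs/2 = 16.25 MHz, appears at 1.5 MHz.
171.5 MHz mod fs = 9 MHz.
9 MHz ≤ fs/2 = 16.25 MHz, appears at 9 MHz.
Distinct values: {1.5 MHz, 9 MHz, 10.5 MHz} → 3.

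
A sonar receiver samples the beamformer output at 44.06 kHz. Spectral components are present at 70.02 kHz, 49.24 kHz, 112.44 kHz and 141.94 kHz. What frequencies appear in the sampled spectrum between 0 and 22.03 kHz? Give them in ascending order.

5.18 kHz, 9.76 kHz, 18.1 kHz, 19.74 kHz

fs/2 = 22.03 kHz.
70.02 kHz mod fs = 25.96 kHz.
25.96 kHz > fs/2 = 22.03 kHz, folds to fs − 25.96 kHz = 18.1 kHz.
49.24 kHz mod fs = 5.18 kHz.
5.18 kHz ≤ fs/2 = 22.03 kHz, appears at 5.18 kHz.
112.44 kHz mod fs = 24.32 kHz.
24.32 kHz > fs/2 = 22.03 kHz, folds to fs − 24.32 kHz = 19.74 kHz.
141.94 kHz mod fs = 9.76 kHz.
9.76 kHz ≤ fs/2 = 22.03 kHz, appears at 9.76 kHz.
Distinct values: {5.18 kHz, 9.76 kHz, 18.1 kHz, 19.74 kHz}.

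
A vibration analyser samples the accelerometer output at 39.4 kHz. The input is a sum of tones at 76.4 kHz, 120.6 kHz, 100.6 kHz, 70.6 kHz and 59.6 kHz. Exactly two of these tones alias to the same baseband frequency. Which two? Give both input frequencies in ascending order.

76.4 kHz, 120.6 kHz

fs/2 = 19.7 kHz.
76.4 kHz mod fs = 37 kHz.
37 kHz > fs/2 = 19.7 kHz, folds to fs − 37 kHz = 2.4 kHz.
120.6 kHz mod fs = 2.4 kHz.
2.4 kHz ≤ fs/2 = 19.7 kHz, appears at 2.4 kHz.
100.6 kHz mod fs = 21.8 kHz.
21.8 kHz > fs/2 = 19.7 kHz, folds to fs − 21.8 kHz = 17.6 kHz.
70.6 kHz mod fs = 31.2 kHz.
31.2 kHz > fs/2 = 19.7 kHz, folds to fs − 31.2 kHz = 8.2 kHz.
59.6 kHz mod fs = 20.2 kHz.
20.2 kHz > fs/2 = 19.7 kHz, folds to fs − 20.2 kHz = 19.2 kHz.
76.4 kHz and 120.6 kHz both map to 2.4 kHz.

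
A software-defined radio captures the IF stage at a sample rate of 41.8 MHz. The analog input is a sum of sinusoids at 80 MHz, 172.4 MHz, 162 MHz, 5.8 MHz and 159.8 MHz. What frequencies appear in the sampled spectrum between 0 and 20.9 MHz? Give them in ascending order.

fs/2 = 20.9 MHz.
80 MHz mod fs = 38.2 MHz.
38.2 MHz > fs/2 = 20.9 MHz, folds to fs − 38.2 MHz = 3.6 MHz.
172.4 MHz mod fs = 5.2 MHz.
5.2 MHz ≤ fs/2 = 20.9 MHz, appears at 5.2 MHz.
162 MHz mod fs = 36.6 MHz.
36.6 MHz > fs/2 = 20.9 MHz, folds to fs − 36.6 MHz = 5.2 MHz.
5.8 MHz ≤ fs/2 = 20.9 MHz, passes unchanged.
159.8 MHz mod fs = 34.4 MHz.
34.4 MHz > fs/2 = 20.9 MHz, folds to fs − 34.4 MHz = 7.4 MHz.
Distinct values: {3.6 MHz, 5.2 MHz, 5.8 MHz, 7.4 MHz}.

3.6 MHz, 5.2 MHz, 5.8 MHz, 7.4 MHz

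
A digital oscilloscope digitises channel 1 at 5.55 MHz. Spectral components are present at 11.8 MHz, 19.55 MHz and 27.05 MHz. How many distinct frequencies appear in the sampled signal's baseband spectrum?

2

fs/2 = 2.775 MHz.
11.8 MHz mod fs = 0.7 MHz.
0.7 MHz ≤ fs/2 = 2.775 MHz, appears at 0.7 MHz.
19.55 MHz mod fs = 2.9 MHz.
2.9 MHz > fs/2 = 2.775 MHz, folds to fs − 2.9 MHz = 2.65 MHz.
27.05 MHz mod fs = 4.85 MHz.
4.85 MHz > fs/2 = 2.775 MHz, folds to fs − 4.85 MHz = 0.7 MHz.
Distinct values: {0.7 MHz, 2.65 MHz} → 2.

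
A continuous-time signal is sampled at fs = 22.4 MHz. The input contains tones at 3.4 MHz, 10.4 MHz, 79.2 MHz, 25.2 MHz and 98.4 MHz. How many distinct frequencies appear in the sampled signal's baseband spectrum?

4

fs/2 = 11.2 MHz.
3.4 MHz ≤ fs/2 = 11.2 MHz, passes unchanged.
10.4 MHz ≤ fs/2 = 11.2 MHz, passes unchanged.
79.2 MHz mod fs = 12 MHz.
12 MHz > fs/2 = 11.2 MHz, folds to fs − 12 MHz = 10.4 MHz.
25.2 MHz mod fs = 2.8 MHz.
2.8 MHz ≤ fs/2 = 11.2 MHz, appears at 2.8 MHz.
98.4 MHz mod fs = 8.8 MHz.
8.8 MHz ≤ fs/2 = 11.2 MHz, appears at 8.8 MHz.
Distinct values: {2.8 MHz, 3.4 MHz, 8.8 MHz, 10.4 MHz} → 4.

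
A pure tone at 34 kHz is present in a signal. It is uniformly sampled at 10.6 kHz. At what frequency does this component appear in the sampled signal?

34 kHz mod fs = 2.2 kHz.
2.2 kHz ≤ fs/2 = 5.3 kHz, appears at 2.2 kHz.

2.2 kHz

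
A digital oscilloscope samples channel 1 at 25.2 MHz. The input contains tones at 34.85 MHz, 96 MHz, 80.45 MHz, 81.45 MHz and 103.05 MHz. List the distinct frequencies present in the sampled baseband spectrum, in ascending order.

2.25 MHz, 4.8 MHz, 4.85 MHz, 5.85 MHz, 9.65 MHz

fs/2 = 12.6 MHz.
34.85 MHz mod fs = 9.65 MHz.
9.65 MHz ≤ fs/2 = 12.6 MHz, appears at 9.65 MHz.
96 MHz mod fs = 20.4 MHz.
20.4 MHz > fs/2 = 12.6 MHz, folds to fs − 20.4 MHz = 4.8 MHz.
80.45 MHz mod fs = 4.85 MHz.
4.85 MHz ≤ fs/2 = 12.6 MHz, appears at 4.85 MHz.
81.45 MHz mod fs = 5.85 MHz.
5.85 MHz ≤ fs/2 = 12.6 MHz, appears at 5.85 MHz.
103.05 MHz mod fs = 2.25 MHz.
2.25 MHz ≤ fs/2 = 12.6 MHz, appears at 2.25 MHz.
Distinct values: {2.25 MHz, 4.8 MHz, 4.85 MHz, 5.85 MHz, 9.65 MHz}.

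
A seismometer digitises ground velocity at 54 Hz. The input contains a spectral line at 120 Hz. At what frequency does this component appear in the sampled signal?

12 Hz

120 Hz mod fs = 12 Hz.
12 Hz ≤ fs/2 = 27 Hz, appears at 12 Hz.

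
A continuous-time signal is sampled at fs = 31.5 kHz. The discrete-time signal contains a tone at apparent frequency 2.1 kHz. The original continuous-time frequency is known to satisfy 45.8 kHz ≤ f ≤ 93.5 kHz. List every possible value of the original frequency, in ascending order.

60.9 kHz, 65.1 kHz, 92.4 kHz

Frequencies that alias to 2.1 kHz are k·fs ± 2.1 kHz for integer k ≥ 0.
k=0: 2.1 kHz.
k=1: 29.4 kHz, 33.6 kHz.
k=2: 60.9 kHz, 65.1 kHz.
k=3: 92.4 kHz, 96.6 kHz.
k=4: 123.9 kHz, 128.1 kHz.
Within [45.8 kHz, 93.5 kHz]: 60.9 kHz, 65.1 kHz, 92.4 kHz.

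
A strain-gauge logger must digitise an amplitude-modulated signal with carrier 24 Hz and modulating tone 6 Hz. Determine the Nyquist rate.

60 Hz

AM sidebands sit at fc ± fm = 18 Hz and 30 Hz.
Highest-frequency component: 30 Hz.
Nyquist rate = 2 × 30 Hz = 60 Hz.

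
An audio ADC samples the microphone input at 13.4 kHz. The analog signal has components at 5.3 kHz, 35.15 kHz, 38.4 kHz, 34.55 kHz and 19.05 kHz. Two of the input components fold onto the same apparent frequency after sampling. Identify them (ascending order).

19.05 kHz, 34.55 kHz

fs/2 = 6.7 kHz.
5.3 kHz ≤ fs/2 = 6.7 kHz, passes unchanged.
35.15 kHz mod fs = 8.35 kHz.
8.35 kHz > fs/2 = 6.7 kHz, folds to fs − 8.35 kHz = 5.05 kHz.
38.4 kHz mod fs = 11.6 kHz.
11.6 kHz > fs/2 = 6.7 kHz, folds to fs − 11.6 kHz = 1.8 kHz.
34.55 kHz mod fs = 7.75 kHz.
7.75 kHz > fs/2 = 6.7 kHz, folds to fs − 7.75 kHz = 5.65 kHz.
19.05 kHz mod fs = 5.65 kHz.
5.65 kHz ≤ fs/2 = 6.7 kHz, appears at 5.65 kHz.
19.05 kHz and 34.55 kHz both map to 5.65 kHz.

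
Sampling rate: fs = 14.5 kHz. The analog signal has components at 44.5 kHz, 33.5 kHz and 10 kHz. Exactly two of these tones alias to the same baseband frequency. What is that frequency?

fs/2 = 7.25 kHz.
44.5 kHz mod fs = 1 kHz.
1 kHz ≤ fs/2 = 7.25 kHz, appears at 1 kHz.
33.5 kHz mod fs = 4.5 kHz.
4.5 kHz ≤ fs/2 = 7.25 kHz, appears at 4.5 kHz.
10 kHz > fs/2 = 7.25 kHz, folds to fs − 10 kHz = 4.5 kHz.
10 kHz and 33.5 kHz both map to 4.5 kHz.

4.5 kHz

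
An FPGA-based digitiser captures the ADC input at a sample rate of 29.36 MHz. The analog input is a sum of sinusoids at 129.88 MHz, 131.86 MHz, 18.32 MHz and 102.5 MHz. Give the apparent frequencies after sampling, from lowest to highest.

11.04 MHz, 12.44 MHz, 14.42 MHz

fs/2 = 14.68 MHz.
129.88 MHz mod fs = 12.44 MHz.
12.44 MHz ≤ fs/2 = 14.68 MHz, appears at 12.44 MHz.
131.86 MHz mod fs = 14.42 MHz.
14.42 MHz ≤ fs/2 = 14.68 MHz, appears at 14.42 MHz.
18.32 MHz > fs/2 = 14.68 MHz, folds to fs − 18.32 MHz = 11.04 MHz.
102.5 MHz mod fs = 14.42 MHz.
14.42 MHz ≤ fs/2 = 14.68 MHz, appears at 14.42 MHz.
Distinct values: {11.04 MHz, 12.44 MHz, 14.42 MHz}.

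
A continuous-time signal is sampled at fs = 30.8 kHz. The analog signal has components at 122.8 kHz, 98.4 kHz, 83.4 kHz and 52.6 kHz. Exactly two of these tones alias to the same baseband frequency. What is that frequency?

9 kHz

fs/2 = 15.4 kHz.
122.8 kHz mod fs = 30.4 kHz.
30.4 kHz > fs/2 = 15.4 kHz, folds to fs − 30.4 kHz = 0.4 kHz.
98.4 kHz mod fs = 6 kHz.
6 kHz ≤ fs/2 = 15.4 kHz, appears at 6 kHz.
83.4 kHz mod fs = 21.8 kHz.
21.8 kHz > fs/2 = 15.4 kHz, folds to fs − 21.8 kHz = 9 kHz.
52.6 kHz mod fs = 21.8 kHz.
21.8 kHz > fs/2 = 15.4 kHz, folds to fs − 21.8 kHz = 9 kHz.
52.6 kHz and 83.4 kHz both map to 9 kHz.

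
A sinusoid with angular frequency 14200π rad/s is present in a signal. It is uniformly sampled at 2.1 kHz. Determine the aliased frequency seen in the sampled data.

ω = 14200π rad/s → f = ω/(2π) = 7100 Hz = 7.1 kHz.
7.1 kHz mod fs = 0.8 kHz.
0.8 kHz ≤ fs/2 = 1.05 kHz, appears at 0.8 kHz.

0.8 kHz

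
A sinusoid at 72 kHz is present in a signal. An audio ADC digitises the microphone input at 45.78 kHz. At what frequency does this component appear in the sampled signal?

19.56 kHz

72 kHz mod fs = 26.22 kHz.
26.22 kHz > fs/2 = 22.89 kHz, folds to fs − 26.22 kHz = 19.56 kHz.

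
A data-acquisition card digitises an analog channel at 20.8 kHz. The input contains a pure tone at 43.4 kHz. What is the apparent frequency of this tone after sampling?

43.4 kHz mod fs = 1.8 kHz.
1.8 kHz ≤ fs/2 = 10.4 kHz, appears at 1.8 kHz.

1.8 kHz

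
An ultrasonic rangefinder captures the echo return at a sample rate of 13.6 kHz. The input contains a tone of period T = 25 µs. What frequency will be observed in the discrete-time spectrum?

T = 25 µs → f = 1/T = 40 kHz.
40 kHz mod fs = 12.8 kHz.
12.8 kHz > fs/2 = 6.8 kHz, folds to fs − 12.8 kHz = 0.8 kHz.

0.8 kHz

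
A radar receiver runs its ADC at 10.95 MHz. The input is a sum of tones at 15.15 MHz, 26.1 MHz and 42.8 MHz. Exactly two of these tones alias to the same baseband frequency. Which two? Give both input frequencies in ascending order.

fs/2 = 5.475 MHz.
15.15 MHz mod fs = 4.2 MHz.
4.2 MHz ≤ fs/2 = 5.475 MHz, appears at 4.2 MHz.
26.1 MHz mod fs = 4.2 MHz.
4.2 MHz ≤ fs/2 = 5.475 MHz, appears at 4.2 MHz.
42.8 MHz mod fs = 9.95 MHz.
9.95 MHz > fs/2 = 5.475 MHz, folds to fs − 9.95 MHz = 1 MHz.
15.15 MHz and 26.1 MHz both map to 4.2 MHz.

15.15 MHz, 26.1 MHz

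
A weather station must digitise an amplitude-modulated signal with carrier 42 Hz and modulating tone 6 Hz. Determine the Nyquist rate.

AM sidebands sit at fc ± fm = 36 Hz and 48 Hz.
Highest-frequency component: 48 Hz.
Nyquist rate = 2 × 48 Hz = 96 Hz.

96 Hz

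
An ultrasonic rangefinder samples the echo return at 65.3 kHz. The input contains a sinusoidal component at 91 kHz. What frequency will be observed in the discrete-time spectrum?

91 kHz mod fs = 25.7 kHz.
25.7 kHz ≤ fs/2 = 32.65 kHz, appears at 25.7 kHz.

25.7 kHz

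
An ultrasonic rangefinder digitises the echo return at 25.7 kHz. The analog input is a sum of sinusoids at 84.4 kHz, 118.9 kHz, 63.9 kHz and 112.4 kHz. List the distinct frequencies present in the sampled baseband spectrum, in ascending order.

fs/2 = 12.85 kHz.
84.4 kHz mod fs = 7.3 kHz.
7.3 kHz ≤ fs/2 = 12.85 kHz, appears at 7.3 kHz.
118.9 kHz mod fs = 16.1 kHz.
16.1 kHz > fs/2 = 12.85 kHz, folds to fs − 16.1 kHz = 9.6 kHz.
63.9 kHz mod fs = 12.5 kHz.
12.5 kHz ≤ fs/2 = 12.85 kHz, appears at 12.5 kHz.
112.4 kHz mod fs = 9.6 kHz.
9.6 kHz ≤ fs/2 = 12.85 kHz, appears at 9.6 kHz.
Distinct values: {7.3 kHz, 9.6 kHz, 12.5 kHz}.

7.3 kHz, 9.6 kHz, 12.5 kHz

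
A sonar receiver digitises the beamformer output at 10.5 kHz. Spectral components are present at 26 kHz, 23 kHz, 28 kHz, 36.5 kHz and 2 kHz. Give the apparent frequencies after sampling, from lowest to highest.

2 kHz, 3.5 kHz, 5 kHz

fs/2 = 5.25 kHz.
26 kHz mod fs = 5 kHz.
5 kHz ≤ fs/2 = 5.25 kHz, appears at 5 kHz.
23 kHz mod fs = 2 kHz.
2 kHz ≤ fs/2 = 5.25 kHz, appears at 2 kHz.
28 kHz mod fs = 7 kHz.
7 kHz > fs/2 = 5.25 kHz, folds to fs − 7 kHz = 3.5 kHz.
36.5 kHz mod fs = 5 kHz.
5 kHz ≤ fs/2 = 5.25 kHz, appears at 5 kHz.
2 kHz ≤ fs/2 = 5.25 kHz, passes unchanged.
Distinct values: {2 kHz, 3.5 kHz, 5 kHz}.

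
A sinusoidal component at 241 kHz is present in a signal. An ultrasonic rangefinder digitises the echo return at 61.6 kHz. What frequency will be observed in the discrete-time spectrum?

5.4 kHz

241 kHz mod fs = 56.2 kHz.
56.2 kHz > fs/2 = 30.8 kHz, folds to fs − 56.2 kHz = 5.4 kHz.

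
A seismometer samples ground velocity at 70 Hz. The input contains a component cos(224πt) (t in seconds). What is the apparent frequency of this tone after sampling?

28 Hz

ω = 224π rad/s → f = ω/(2π) = 112 Hz.
112 Hz mod fs = 42 Hz.
42 Hz > fs/2 = 35 Hz, folds to fs − 42 Hz = 28 Hz.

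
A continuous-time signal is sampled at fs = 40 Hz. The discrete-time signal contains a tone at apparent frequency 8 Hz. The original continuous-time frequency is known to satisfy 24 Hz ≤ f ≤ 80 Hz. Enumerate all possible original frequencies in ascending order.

32 Hz, 48 Hz, 72 Hz

Frequencies that alias to 8 Hz are k·fs ± 8 Hz for integer k ≥ 0.
k=0: 8 Hz.
k=1: 32 Hz, 48 Hz.
k=2: 72 Hz, 88 Hz.
k=3: 112 Hz, 128 Hz.
Within [24 Hz, 80 Hz]: 32 Hz, 48 Hz, 72 Hz.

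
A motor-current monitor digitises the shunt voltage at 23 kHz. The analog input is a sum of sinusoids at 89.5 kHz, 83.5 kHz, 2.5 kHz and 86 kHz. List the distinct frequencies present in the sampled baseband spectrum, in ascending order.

2.5 kHz, 6 kHz, 8.5 kHz

fs/2 = 11.5 kHz.
89.5 kHz mod fs = 20.5 kHz.
20.5 kHz > fs/2 = 11.5 kHz, folds to fs − 20.5 kHz = 2.5 kHz.
83.5 kHz mod fs = 14.5 kHz.
14.5 kHz > fs/2 = 11.5 kHz, folds to fs − 14.5 kHz = 8.5 kHz.
2.5 kHz ≤ fs/2 = 11.5 kHz, passes unchanged.
86 kHz mod fs = 17 kHz.
17 kHz > fs/2 = 11.5 kHz, folds to fs − 17 kHz = 6 kHz.
Distinct values: {2.5 kHz, 6 kHz, 8.5 kHz}.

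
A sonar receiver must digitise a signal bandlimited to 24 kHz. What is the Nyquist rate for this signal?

48 kHz

Nyquist rate = 2 × 24 kHz = 48 kHz.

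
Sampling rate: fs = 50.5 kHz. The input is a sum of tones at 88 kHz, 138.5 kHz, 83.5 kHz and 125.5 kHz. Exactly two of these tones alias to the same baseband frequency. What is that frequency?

fs/2 = 25.25 kHz.
88 kHz mod fs = 37.5 kHz.
37.5 kHz > fs/2 = 25.25 kHz, folds to fs − 37.5 kHz = 13 kHz.
138.5 kHz mod fs = 37.5 kHz.
37.5 kHz > fs/2 = 25.25 kHz, folds to fs − 37.5 kHz = 13 kHz.
83.5 kHz mod fs = 33 kHz.
33 kHz > fs/2 = 25.25 kHz, folds to fs − 33 kHz = 17.5 kHz.
125.5 kHz mod fs = 24.5 kHz.
24.5 kHz ≤ fs/2 = 25.25 kHz, appears at 24.5 kHz.
88 kHz and 138.5 kHz both map to 13 kHz.

13 kHz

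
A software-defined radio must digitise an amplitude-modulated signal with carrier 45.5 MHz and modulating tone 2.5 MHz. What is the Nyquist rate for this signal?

96 MHz

AM sidebands sit at fc ± fm = 43 MHz and 48 MHz.
Highest-frequency component: 48 MHz.
Nyquist rate = 2 × 48 MHz = 96 MHz.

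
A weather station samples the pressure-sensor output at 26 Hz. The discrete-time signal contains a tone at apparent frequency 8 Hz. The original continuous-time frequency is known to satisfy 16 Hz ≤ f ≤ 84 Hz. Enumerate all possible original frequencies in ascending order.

18 Hz, 34 Hz, 44 Hz, 60 Hz, 70 Hz

Frequencies that alias to 8 Hz are k·fs ± 8 Hz for integer k ≥ 0.
k=0: 8 Hz.
k=1: 18 Hz, 34 Hz.
k=2: 44 Hz, 60 Hz.
k=3: 70 Hz, 86 Hz.
k=4: 96 Hz, 112 Hz.
Within [16 Hz, 84 Hz]: 18 Hz, 34 Hz, 44 Hz, 60 Hz, 70 Hz.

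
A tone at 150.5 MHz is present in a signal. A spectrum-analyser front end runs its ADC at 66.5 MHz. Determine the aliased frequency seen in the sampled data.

150.5 MHz mod fs = 17.5 MHz.
17.5 MHz ≤ fs/2 = 33.25 MHz, appears at 17.5 MHz.

17.5 MHz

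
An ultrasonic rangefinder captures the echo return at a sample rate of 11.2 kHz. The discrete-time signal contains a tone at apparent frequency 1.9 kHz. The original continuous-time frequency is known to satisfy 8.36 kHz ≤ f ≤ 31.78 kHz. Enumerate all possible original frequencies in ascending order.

9.3 kHz, 13.1 kHz, 20.5 kHz, 24.3 kHz, 31.7 kHz

Frequencies that alias to 1.9 kHz are k·fs ± 1.9 kHz for integer k ≥ 0.
k=0: 1.9 kHz.
k=1: 9.3 kHz, 13.1 kHz.
k=2: 20.5 kHz, 24.3 kHz.
k=3: 31.7 kHz, 35.5 kHz.
k=4: 42.9 kHz, 46.7 kHz.
Within [8.36 kHz, 31.78 kHz]: 9.3 kHz, 13.1 kHz, 20.5 kHz, 24.3 kHz, 31.7 kHz.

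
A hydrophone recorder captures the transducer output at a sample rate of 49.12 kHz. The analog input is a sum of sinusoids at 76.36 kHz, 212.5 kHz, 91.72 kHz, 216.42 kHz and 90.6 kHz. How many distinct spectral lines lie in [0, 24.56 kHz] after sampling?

fs/2 = 24.56 kHz.
76.36 kHz mod fs = 27.24 kHz.
27.24 kHz > fs/2 = 24.56 kHz, folds to fs − 27.24 kHz = 21.88 kHz.
212.5 kHz mod fs = 16.02 kHz.
16.02 kHz ≤ fs/2 = 24.56 kHz, appears at 16.02 kHz.
91.72 kHz mod fs = 42.6 kHz.
42.6 kHz > fs/2 = 24.56 kHz, folds to fs − 42.6 kHz = 6.52 kHz.
216.42 kHz mod fs = 19.94 kHz.
19.94 kHz ≤ fs/2 = 24.56 kHz, appears at 19.94 kHz.
90.6 kHz mod fs = 41.48 kHz.
41.48 kHz > fs/2 = 24.56 kHz, folds to fs − 41.48 kHz = 7.64 kHz.
Distinct values: {6.52 kHz, 7.64 kHz, 16.02 kHz, 19.94 kHz, 21.88 kHz} → 5.

5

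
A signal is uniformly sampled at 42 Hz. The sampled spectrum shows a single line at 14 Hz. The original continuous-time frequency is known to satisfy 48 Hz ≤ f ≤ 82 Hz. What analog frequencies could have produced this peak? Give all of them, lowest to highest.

56 Hz, 70 Hz

Frequencies that alias to 14 Hz are k·fs ± 14 Hz for integer k ≥ 0.
k=0: 14 Hz.
k=1: 28 Hz, 56 Hz.
k=2: 70 Hz, 98 Hz.
k=3: 112 Hz, 140 Hz.
Within [48 Hz, 82 Hz]: 56 Hz, 70 Hz.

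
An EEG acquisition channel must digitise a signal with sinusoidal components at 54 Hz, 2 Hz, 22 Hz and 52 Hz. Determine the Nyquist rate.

Highest-frequency component: 54 Hz.
Nyquist rate = 2 × 54 Hz = 108 Hz.

108 Hz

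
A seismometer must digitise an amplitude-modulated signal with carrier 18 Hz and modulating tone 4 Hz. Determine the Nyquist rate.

44 Hz

AM sidebands sit at fc ± fm = 14 Hz and 22 Hz.
Highest-frequency component: 22 Hz.
Nyquist rate = 2 × 22 Hz = 44 Hz.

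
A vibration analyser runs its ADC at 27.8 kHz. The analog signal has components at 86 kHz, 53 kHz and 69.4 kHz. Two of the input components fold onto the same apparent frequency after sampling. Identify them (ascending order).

fs/2 = 13.9 kHz.
86 kHz mod fs = 2.6 kHz.
2.6 kHz ≤ fs/2 = 13.9 kHz, appears at 2.6 kHz.
53 kHz mod fs = 25.2 kHz.
25.2 kHz > fs/2 = 13.9 kHz, folds to fs − 25.2 kHz = 2.6 kHz.
69.4 kHz mod fs = 13.8 kHz.
13.8 kHz ≤ fs/2 = 13.9 kHz, appears at 13.8 kHz.
53 kHz and 86 kHz both map to 2.6 kHz.

53 kHz, 86 kHz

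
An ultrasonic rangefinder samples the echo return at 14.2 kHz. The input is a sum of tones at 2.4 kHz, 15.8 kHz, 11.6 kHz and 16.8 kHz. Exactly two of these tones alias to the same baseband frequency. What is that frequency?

2.6 kHz

fs/2 = 7.1 kHz.
2.4 kHz ≤ fs/2 = 7.1 kHz, passes unchanged.
15.8 kHz mod fs = 1.6 kHz.
1.6 kHz ≤ fs/2 = 7.1 kHz, appears at 1.6 kHz.
11.6 kHz > fs/2 = 7.1 kHz, folds to fs − 11.6 kHz = 2.6 kHz.
16.8 kHz mod fs = 2.6 kHz.
2.6 kHz ≤ fs/2 = 7.1 kHz, appears at 2.6 kHz.
11.6 kHz and 16.8 kHz both map to 2.6 kHz.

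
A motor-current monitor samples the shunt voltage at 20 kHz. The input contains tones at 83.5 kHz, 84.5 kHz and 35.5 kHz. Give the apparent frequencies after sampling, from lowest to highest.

3.5 kHz, 4.5 kHz

fs/2 = 10 kHz.
83.5 kHz mod fs = 3.5 kHz.
3.5 kHz ≤ fs/2 = 10 kHz, appears at 3.5 kHz.
84.5 kHz mod fs = 4.5 kHz.
4.5 kHz ≤ fs/2 = 10 kHz, appears at 4.5 kHz.
35.5 kHz mod fs = 15.5 kHz.
15.5 kHz > fs/2 = 10 kHz, folds to fs − 15.5 kHz = 4.5 kHz.
Distinct values: {3.5 kHz, 4.5 kHz}.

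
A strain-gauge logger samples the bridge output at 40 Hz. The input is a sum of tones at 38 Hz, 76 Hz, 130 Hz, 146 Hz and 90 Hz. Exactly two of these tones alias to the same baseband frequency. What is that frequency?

10 Hz

fs/2 = 20 Hz.
38 Hz > fs/2 = 20 Hz, folds to fs − 38 Hz = 2 Hz.
76 Hz mod fs = 36 Hz.
36 Hz > fs/2 = 20 Hz, folds to fs − 36 Hz = 4 Hz.
130 Hz mod fs = 10 Hz.
10 Hz ≤ fs/2 = 20 Hz, appears at 10 Hz.
146 Hz mod fs = 26 Hz.
26 Hz > fs/2 = 20 Hz, folds to fs − 26 Hz = 14 Hz.
90 Hz mod fs = 10 Hz.
10 Hz ≤ fs/2 = 20 Hz, appears at 10 Hz.
90 Hz and 130 Hz both map to 10 Hz.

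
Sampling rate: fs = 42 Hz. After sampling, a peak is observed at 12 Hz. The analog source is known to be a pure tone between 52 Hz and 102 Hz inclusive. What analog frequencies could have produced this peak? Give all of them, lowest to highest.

54 Hz, 72 Hz, 96 Hz

Frequencies that alias to 12 Hz are k·fs ± 12 Hz for integer k ≥ 0.
k=0: 12 Hz.
k=1: 30 Hz, 54 Hz.
k=2: 72 Hz, 96 Hz.
k=3: 114 Hz, 138 Hz.
Within [52 Hz, 102 Hz]: 54 Hz, 72 Hz, 96 Hz.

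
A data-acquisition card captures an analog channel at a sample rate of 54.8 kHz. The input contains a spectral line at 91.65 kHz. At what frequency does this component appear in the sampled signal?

91.65 kHz mod fs = 36.85 kHz.
36.85 kHz > fs/2 = 27.4 kHz, folds to fs − 36.85 kHz = 17.95 kHz.

17.95 kHz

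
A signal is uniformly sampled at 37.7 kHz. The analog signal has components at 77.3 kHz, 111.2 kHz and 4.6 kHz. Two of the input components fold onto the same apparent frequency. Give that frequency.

1.9 kHz

fs/2 = 18.85 kHz.
77.3 kHz mod fs = 1.9 kHz.
1.9 kHz ≤ fs/2 = 18.85 kHz, appears at 1.9 kHz.
111.2 kHz mod fs = 35.8 kHz.
35.8 kHz > fs/2 = 18.85 kHz, folds to fs − 35.8 kHz = 1.9 kHz.
4.6 kHz ≤ fs/2 = 18.85 kHz, passes unchanged.
77.3 kHz and 111.2 kHz both map to 1.9 kHz.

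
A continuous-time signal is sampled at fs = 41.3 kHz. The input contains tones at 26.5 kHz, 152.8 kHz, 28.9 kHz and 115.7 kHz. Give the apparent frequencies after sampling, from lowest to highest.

8.2 kHz, 12.4 kHz, 14.8 kHz

fs/2 = 20.65 kHz.
26.5 kHz > fs/2 = 20.65 kHz, folds to fs − 26.5 kHz = 14.8 kHz.
152.8 kHz mod fs = 28.9 kHz.
28.9 kHz > fs/2 = 20.65 kHz, folds to fs − 28.9 kHz = 12.4 kHz.
28.9 kHz > fs/2 = 20.65 kHz, folds to fs − 28.9 kHz = 12.4 kHz.
115.7 kHz mod fs = 33.1 kHz.
33.1 kHz > fs/2 = 20.65 kHz, folds to fs − 33.1 kHz = 8.2 kHz.
Distinct values: {8.2 kHz, 12.4 kHz, 14.8 kHz}.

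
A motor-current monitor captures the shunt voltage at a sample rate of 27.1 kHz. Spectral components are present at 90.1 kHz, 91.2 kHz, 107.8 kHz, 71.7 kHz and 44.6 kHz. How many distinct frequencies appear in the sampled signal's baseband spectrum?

4

fs/2 = 13.55 kHz.
90.1 kHz mod fs = 8.8 kHz.
8.8 kHz ≤ fs/2 = 13.55 kHz, appears at 8.8 kHz.
91.2 kHz mod fs = 9.9 kHz.
9.9 kHz ≤ fs/2 = 13.55 kHz, appears at 9.9 kHz.
107.8 kHz mod fs = 26.5 kHz.
26.5 kHz > fs/2 = 13.55 kHz, folds to fs − 26.5 kHz = 0.6 kHz.
71.7 kHz mod fs = 17.5 kHz.
17.5 kHz > fs/2 = 13.55 kHz, folds to fs − 17.5 kHz = 9.6 kHz.
44.6 kHz mod fs = 17.5 kHz.
17.5 kHz > fs/2 = 13.55 kHz, folds to fs − 17.5 kHz = 9.6 kHz.
Distinct values: {0.6 kHz, 8.8 kHz, 9.6 kHz, 9.9 kHz} → 4.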